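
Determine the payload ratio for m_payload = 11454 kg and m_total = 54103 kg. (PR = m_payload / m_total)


PR = 11454 / 54103 = 0.2117

0.2117


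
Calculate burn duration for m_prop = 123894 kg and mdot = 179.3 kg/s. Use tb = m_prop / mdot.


tb = 123894 / 179.3 = 691.0 s

691.0 s


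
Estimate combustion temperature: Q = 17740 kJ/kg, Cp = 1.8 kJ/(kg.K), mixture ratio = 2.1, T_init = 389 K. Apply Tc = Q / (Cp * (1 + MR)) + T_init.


Tc = 17740 / (1.8 * (1 + 2.1)) + 389 = 3568 K

3568 K


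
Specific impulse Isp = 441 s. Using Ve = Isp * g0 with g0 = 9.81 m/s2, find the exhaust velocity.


Ve = Isp * g0 = 441 * 9.81 = 4326.2 m/s

4326.2 m/s


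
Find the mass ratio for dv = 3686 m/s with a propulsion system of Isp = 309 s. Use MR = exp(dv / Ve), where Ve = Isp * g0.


Ve = 309 * 9.81 = 3031.29 m/s
MR = exp(3686 / 3031.29) = 3.374

3.374


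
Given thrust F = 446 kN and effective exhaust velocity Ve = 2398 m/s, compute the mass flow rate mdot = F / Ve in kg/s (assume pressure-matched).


mdot = F / Ve = 446000 / 2398 = 186.0 kg/s

186.0 kg/s


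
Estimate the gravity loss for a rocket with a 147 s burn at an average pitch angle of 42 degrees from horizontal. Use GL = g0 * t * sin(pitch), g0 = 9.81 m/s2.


GL = 9.81 * 147 * sin(42 deg) = 965 m/s

965 m/s


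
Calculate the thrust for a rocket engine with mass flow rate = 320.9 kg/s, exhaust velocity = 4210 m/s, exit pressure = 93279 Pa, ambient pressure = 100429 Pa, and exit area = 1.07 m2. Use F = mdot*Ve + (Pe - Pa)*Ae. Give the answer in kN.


F = 320.9 * 4210 + (93279 - 100429) * 1.07 = 1.3433e+06 N = 1343.3 kN

1343.3 kN


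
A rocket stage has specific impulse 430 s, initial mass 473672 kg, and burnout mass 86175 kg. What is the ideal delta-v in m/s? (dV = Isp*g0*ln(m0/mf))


Ve = 430 * 9.81 = 4218.3 m/s
dV = 4218.3 * ln(473672/86175) = 7189 m/s

7189 m/s


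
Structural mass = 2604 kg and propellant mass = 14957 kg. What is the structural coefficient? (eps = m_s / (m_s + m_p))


eps = 2604 / (2604 + 14957) = 0.1483

0.1483


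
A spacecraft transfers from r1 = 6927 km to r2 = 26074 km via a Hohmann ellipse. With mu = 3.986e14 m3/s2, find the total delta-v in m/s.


V1 = sqrt(mu/r1) = 7585.71 m/s
dV1 = V1*(sqrt(2*r2/(r1+r2)) - 1) = 1949.97 m/s
V2 = sqrt(mu/r2) = 3909.89 m/s
dV2 = V2*(1 - sqrt(2*r1/(r1+r2))) = 1376.58 m/s
Total dV = 3327 m/s

3327 m/s


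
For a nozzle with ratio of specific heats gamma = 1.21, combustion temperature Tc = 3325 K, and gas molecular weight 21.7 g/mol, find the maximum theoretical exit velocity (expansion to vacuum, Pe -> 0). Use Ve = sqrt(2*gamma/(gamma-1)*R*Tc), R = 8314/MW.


R = 8314 / 21.7 = 383.13 J/(kg.K)
Ve = sqrt(2 * 1.21 / (1.21 - 1) * 383.13 * 3325) = 3832 m/s

3832 m/s


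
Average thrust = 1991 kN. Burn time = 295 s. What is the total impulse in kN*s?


It = 1991 * 295 = 587345 kN*s

587345 kN*s


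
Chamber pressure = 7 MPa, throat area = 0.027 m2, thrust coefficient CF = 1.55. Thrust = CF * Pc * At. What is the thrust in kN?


F = 1.55 * 7e6 * 0.027 = 292950.0 N = 292.9 kN

292.9 kN


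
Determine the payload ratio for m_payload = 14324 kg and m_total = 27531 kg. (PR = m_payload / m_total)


PR = 14324 / 27531 = 0.5203

0.5203


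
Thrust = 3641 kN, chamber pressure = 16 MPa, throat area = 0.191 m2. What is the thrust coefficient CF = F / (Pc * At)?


CF = 3641000 / (16e6 * 0.191) = 1.19

1.19


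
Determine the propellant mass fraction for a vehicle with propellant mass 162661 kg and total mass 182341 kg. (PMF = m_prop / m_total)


PMF = 162661 / 182341 = 0.892

0.892


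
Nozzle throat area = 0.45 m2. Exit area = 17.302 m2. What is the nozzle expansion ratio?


AR = 17.302 / 0.45 = 38.4

38.4


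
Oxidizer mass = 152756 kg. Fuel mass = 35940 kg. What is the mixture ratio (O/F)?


MR = 152756 / 35940 = 4.25

4.25


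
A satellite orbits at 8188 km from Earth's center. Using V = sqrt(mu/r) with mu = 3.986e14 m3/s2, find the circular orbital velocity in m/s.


V = sqrt(3.986e14 / 8188000) = 6977 m/s

6977 m/s


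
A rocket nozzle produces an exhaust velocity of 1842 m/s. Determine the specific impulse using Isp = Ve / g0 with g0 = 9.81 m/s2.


Isp = Ve / g0 = 1842 / 9.81 = 187.8 s

187.8 s


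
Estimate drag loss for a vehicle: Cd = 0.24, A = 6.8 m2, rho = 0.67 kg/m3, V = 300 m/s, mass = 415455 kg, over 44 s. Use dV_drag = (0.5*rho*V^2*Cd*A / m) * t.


D = 0.5 * 0.67 * 300^2 * 0.24 * 6.8 = 49204.8 N
a = 49204.8 / 415455 = 0.1184 m/s2
dV = 0.1184 * 44 = 5.2 m/s

5.2 m/s


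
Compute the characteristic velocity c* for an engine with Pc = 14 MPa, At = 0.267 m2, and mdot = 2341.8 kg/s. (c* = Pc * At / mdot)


c* = 14e6 * 0.267 / 2341.8 = 1596 m/s

1596 m/s


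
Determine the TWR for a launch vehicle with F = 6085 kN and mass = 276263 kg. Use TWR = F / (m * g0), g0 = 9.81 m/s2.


TWR = 6085000 / (276263 * 9.81) = 2.25

2.25


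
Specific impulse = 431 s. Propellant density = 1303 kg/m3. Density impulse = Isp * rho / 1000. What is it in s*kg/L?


rho*Isp = 431 * 1303 / 1000 = 562 s*kg/L

562 s*kg/L


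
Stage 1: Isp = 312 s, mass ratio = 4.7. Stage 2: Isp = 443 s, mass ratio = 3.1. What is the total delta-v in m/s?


dV1 = 312 * 9.81 * ln(4.7) = 4736.7 m/s
dV2 = 443 * 9.81 * ln(3.1) = 4916.9 m/s
Total dV = 4736.7 + 4916.9 = 9653.6 m/s ~ 9654 m/s

9654 m/s


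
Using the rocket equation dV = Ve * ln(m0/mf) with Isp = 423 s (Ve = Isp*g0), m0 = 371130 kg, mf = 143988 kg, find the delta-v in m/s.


Ve = 423 * 9.81 = 4149.63 m/s
dV = 4149.63 * ln(371130/143988) = 3929 m/s

3929 m/s


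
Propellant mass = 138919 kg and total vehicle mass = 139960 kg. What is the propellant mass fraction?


PMF = 138919 / 139960 = 0.993

0.993


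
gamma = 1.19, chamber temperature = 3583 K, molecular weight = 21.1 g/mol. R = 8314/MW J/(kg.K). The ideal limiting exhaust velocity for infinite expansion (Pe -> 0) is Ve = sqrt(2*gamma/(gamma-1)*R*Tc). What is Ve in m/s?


R = 8314 / 21.1 = 394.03 J/(kg.K)
Ve = sqrt(2 * 1.19 / (1.19 - 1) * 394.03 * 3583) = 4205 m/s

4205 m/s


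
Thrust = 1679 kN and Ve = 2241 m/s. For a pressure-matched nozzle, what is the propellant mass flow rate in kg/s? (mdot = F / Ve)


mdot = F / Ve = 1679000 / 2241 = 749.2 kg/s

749.2 kg/s


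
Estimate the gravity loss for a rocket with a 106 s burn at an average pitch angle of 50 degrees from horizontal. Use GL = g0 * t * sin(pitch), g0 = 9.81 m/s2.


GL = 9.81 * 106 * sin(50 deg) = 797 m/s

797 m/s


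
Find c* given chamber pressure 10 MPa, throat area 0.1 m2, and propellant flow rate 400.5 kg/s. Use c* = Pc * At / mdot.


c* = 10e6 * 0.1 / 400.5 = 2497 m/s

2497 m/s


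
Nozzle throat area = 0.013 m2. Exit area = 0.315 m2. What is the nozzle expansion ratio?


AR = 0.315 / 0.013 = 24.2

24.2


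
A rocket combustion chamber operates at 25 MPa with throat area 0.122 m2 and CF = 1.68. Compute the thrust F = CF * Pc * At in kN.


F = 1.68 * 25e6 * 0.122 = 5.1240e+06 N = 5124.0 kN

5124.0 kN


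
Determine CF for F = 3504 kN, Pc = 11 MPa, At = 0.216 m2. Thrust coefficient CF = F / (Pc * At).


CF = 3504000 / (11e6 * 0.216) = 1.47

1.47


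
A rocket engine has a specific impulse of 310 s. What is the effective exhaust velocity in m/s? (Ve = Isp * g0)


Ve = Isp * g0 = 310 * 9.81 = 3041.1 m/s

3041.1 m/s


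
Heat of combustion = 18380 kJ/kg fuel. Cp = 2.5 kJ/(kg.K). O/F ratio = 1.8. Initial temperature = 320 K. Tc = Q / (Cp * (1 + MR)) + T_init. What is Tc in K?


Tc = 18380 / (2.5 * (1 + 1.8)) + 320 = 2946 K

2946 K


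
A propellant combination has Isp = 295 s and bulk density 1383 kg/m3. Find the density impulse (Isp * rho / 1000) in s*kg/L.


rho*Isp = 295 * 1383 / 1000 = 408 s*kg/L

408 s*kg/L


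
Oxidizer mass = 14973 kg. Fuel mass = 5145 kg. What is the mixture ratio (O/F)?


MR = 14973 / 5145 = 2.91

2.91


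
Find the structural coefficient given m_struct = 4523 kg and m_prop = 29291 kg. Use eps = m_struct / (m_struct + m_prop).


eps = 4523 / (4523 + 29291) = 0.1338

0.1338


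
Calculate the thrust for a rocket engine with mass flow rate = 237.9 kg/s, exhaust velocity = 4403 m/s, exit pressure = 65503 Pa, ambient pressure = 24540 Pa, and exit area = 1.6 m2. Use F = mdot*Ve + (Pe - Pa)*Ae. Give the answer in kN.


F = 237.9 * 4403 + (65503 - 24540) * 1.6 = 1.1130e+06 N = 1113.0 kN

1113.0 kN


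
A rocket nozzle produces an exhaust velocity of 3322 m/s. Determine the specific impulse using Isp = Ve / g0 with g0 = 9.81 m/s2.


Isp = Ve / g0 = 3322 / 9.81 = 338.6 s

338.6 s


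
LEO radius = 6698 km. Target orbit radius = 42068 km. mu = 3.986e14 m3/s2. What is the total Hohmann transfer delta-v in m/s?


V1 = sqrt(mu/r1) = 7714.29 m/s
dV1 = V1*(sqrt(2*r2/(r1+r2)) - 1) = 2418.48 m/s
V2 = sqrt(mu/r2) = 3078.17 m/s
dV2 = V2*(1 - sqrt(2*r1/(r1+r2))) = 1464.85 m/s
Total dV = 3883 m/s

3883 m/s


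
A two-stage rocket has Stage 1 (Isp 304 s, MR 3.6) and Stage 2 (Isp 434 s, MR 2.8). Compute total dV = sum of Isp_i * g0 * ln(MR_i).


dV1 = 304 * 9.81 * ln(3.6) = 3820.1 m/s
dV2 = 434 * 9.81 * ln(2.8) = 4383.6 m/s
Total dV = 3820.1 + 4383.6 = 8203.7 m/s ~ 8204 m/s

8204 m/s


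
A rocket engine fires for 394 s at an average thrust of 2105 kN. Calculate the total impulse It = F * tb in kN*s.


It = 2105 * 394 = 829370 kN*s

829370 kN*s


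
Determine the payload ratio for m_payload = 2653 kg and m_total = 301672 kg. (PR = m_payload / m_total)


PR = 2653 / 301672 = 0.0088

0.0088


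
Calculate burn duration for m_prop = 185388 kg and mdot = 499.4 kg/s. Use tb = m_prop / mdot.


tb = 185388 / 499.4 = 371.2 s

371.2 s


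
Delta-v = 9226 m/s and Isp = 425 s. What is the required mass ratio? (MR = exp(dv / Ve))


Ve = 425 * 9.81 = 4169.25 m/s
MR = exp(9226 / 4169.25) = 9.142

9.142


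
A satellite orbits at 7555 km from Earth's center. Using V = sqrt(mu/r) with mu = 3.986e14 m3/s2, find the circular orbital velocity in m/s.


V = sqrt(3.986e14 / 7555000) = 7264 m/s

7264 m/s


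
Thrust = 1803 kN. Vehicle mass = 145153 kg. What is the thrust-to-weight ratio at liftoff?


TWR = 1803000 / (145153 * 9.81) = 1.27

1.27


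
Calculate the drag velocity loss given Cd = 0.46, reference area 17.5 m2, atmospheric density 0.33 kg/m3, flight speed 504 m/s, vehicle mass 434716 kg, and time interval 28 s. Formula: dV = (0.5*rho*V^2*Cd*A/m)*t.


D = 0.5 * 0.33 * 504^2 * 0.46 * 17.5 = 337396.75 N
a = 337396.75 / 434716 = 0.7761 m/s2
dV = 0.7761 * 28 = 21.7 m/s

21.7 m/s


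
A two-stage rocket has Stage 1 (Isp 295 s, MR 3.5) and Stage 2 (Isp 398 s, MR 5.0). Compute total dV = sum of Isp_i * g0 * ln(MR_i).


dV1 = 295 * 9.81 * ln(3.5) = 3625.4 m/s
dV2 = 398 * 9.81 * ln(5.0) = 6283.9 m/s
Total dV = 3625.4 + 6283.9 = 9909.3 m/s ~ 9909 m/s

9909 m/s


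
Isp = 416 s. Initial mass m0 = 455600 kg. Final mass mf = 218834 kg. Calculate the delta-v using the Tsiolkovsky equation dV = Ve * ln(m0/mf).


Ve = 416 * 9.81 = 4080.96 m/s
dV = 4080.96 * ln(455600/218834) = 2993 m/s

2993 m/s


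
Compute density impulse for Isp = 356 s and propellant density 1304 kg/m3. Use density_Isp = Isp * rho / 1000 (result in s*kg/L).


rho*Isp = 356 * 1304 / 1000 = 464 s*kg/L

464 s*kg/L


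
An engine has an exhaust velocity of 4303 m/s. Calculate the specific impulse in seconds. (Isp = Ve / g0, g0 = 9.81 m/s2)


Isp = Ve / g0 = 4303 / 9.81 = 438.6 s

438.6 s


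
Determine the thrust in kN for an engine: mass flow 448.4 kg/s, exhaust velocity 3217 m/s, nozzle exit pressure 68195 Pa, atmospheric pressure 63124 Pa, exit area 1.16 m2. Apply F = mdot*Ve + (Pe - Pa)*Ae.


F = 448.4 * 3217 + (68195 - 63124) * 1.16 = 1.4484e+06 N = 1448.4 kN

1448.4 kN


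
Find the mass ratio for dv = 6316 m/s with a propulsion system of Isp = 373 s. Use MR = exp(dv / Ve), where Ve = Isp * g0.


Ve = 373 * 9.81 = 3659.13 m/s
MR = exp(6316 / 3659.13) = 5.619

5.619


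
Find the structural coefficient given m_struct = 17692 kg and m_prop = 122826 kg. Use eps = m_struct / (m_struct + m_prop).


eps = 17692 / (17692 + 122826) = 0.1259

0.1259


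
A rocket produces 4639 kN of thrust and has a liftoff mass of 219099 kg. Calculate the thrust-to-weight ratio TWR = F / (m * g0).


TWR = 4639000 / (219099 * 9.81) = 2.16

2.16


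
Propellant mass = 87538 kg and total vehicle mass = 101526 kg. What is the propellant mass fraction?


PMF = 87538 / 101526 = 0.862

0.862


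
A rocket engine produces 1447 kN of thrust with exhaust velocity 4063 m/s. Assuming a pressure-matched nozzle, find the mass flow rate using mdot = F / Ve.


mdot = F / Ve = 1447000 / 4063 = 356.1 kg/s

356.1 kg/s


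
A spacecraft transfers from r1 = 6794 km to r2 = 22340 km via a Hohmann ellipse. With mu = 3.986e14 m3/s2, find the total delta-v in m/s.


V1 = sqrt(mu/r1) = 7659.6 m/s
dV1 = V1*(sqrt(2*r2/(r1+r2)) - 1) = 1825.95 m/s
V2 = sqrt(mu/r2) = 4224.03 m/s
dV2 = V2*(1 - sqrt(2*r1/(r1+r2))) = 1339.3 m/s
Total dV = 3165 m/s

3165 m/s


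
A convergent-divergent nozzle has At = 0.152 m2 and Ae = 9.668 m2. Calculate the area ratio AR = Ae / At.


AR = 9.668 / 0.152 = 63.6

63.6


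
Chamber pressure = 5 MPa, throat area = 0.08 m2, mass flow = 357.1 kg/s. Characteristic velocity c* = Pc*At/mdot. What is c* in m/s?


c* = 5e6 * 0.08 / 357.1 = 1120 m/s

1120 m/s


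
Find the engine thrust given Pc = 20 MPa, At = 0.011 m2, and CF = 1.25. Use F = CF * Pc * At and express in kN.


F = 1.25 * 20e6 * 0.011 = 275000.0 N = 275.0 kN

275.0 kN


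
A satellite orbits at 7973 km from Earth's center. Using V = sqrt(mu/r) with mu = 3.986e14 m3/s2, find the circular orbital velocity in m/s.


V = sqrt(3.986e14 / 7973000) = 7071 m/s

7071 m/s


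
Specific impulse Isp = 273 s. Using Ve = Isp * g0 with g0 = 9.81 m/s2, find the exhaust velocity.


Ve = Isp * g0 = 273 * 9.81 = 2678.1 m/s

2678.1 m/s


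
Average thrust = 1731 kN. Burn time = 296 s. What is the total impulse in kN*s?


It = 1731 * 296 = 512376 kN*s

512376 kN*s


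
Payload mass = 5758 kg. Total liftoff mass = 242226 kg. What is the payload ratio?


PR = 5758 / 242226 = 0.0238

0.0238


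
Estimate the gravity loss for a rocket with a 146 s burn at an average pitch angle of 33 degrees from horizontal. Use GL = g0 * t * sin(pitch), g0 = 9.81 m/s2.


GL = 9.81 * 146 * sin(33 deg) = 780 m/s

780 m/s


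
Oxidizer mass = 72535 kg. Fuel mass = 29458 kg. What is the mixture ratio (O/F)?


MR = 72535 / 29458 = 2.46

2.46


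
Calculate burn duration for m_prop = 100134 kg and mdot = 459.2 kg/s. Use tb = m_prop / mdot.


tb = 100134 / 459.2 = 218.1 s

218.1 s


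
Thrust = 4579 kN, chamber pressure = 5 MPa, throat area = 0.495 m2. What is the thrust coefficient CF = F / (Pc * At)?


CF = 4579000 / (5e6 * 0.495) = 1.85

1.85


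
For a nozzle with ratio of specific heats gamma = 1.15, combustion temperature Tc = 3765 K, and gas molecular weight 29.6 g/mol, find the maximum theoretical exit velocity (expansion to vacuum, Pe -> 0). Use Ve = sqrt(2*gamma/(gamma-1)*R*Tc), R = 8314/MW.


R = 8314 / 29.6 = 280.88 J/(kg.K)
Ve = sqrt(2 * 1.15 / (1.15 - 1) * 280.88 * 3765) = 4027 m/s

4027 m/s


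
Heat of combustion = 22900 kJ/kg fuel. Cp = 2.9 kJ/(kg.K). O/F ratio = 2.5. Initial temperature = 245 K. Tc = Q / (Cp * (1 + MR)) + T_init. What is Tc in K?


Tc = 22900 / (2.9 * (1 + 2.5)) + 245 = 2501 K

2501 K


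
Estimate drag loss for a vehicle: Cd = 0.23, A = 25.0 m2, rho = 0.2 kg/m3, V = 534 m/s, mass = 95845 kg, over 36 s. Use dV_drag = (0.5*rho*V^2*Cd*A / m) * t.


D = 0.5 * 0.2 * 534^2 * 0.23 * 25.0 = 163964.7 N
a = 163964.7 / 95845 = 1.7107 m/s2
dV = 1.7107 * 36 = 61.6 m/s

61.6 m/s


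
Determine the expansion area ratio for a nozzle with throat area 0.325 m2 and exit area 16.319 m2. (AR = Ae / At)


AR = 16.319 / 0.325 = 50.2

50.2


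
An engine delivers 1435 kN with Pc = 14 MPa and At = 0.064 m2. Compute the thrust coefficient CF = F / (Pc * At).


CF = 1435000 / (14e6 * 0.064) = 1.6

1.6


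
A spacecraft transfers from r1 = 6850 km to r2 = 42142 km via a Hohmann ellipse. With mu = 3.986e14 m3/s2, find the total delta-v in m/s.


V1 = sqrt(mu/r1) = 7628.22 m/s
dV1 = V1*(sqrt(2*r2/(r1+r2)) - 1) = 2377.15 m/s
V2 = sqrt(mu/r2) = 3075.47 m/s
dV2 = V2*(1 - sqrt(2*r1/(r1+r2))) = 1449.14 m/s
Total dV = 3826 m/s

3826 m/s


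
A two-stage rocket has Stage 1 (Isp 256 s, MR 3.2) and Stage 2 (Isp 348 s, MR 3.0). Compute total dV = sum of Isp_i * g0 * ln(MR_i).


dV1 = 256 * 9.81 * ln(3.2) = 2921.1 m/s
dV2 = 348 * 9.81 * ln(3.0) = 3750.5 m/s
Total dV = 2921.1 + 3750.5 = 6671.6 m/s ~ 6672 m/s

6672 m/s


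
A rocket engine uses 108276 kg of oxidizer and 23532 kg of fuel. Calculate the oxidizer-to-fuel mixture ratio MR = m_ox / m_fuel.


MR = 108276 / 23532 = 4.6

4.6


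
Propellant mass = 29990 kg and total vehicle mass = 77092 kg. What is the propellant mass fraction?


PMF = 29990 / 77092 = 0.389

0.389


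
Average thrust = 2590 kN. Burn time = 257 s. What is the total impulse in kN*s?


It = 2590 * 257 = 665630 kN*s

665630 kN*s


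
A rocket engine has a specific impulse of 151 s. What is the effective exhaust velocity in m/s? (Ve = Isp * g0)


Ve = Isp * g0 = 151 * 9.81 = 1481.3 m/s

1481.3 m/s


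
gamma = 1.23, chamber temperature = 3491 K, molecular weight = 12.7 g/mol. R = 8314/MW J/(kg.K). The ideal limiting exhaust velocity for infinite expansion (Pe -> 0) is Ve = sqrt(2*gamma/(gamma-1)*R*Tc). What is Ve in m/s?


R = 8314 / 12.7 = 654.65 J/(kg.K)
Ve = sqrt(2 * 1.23 / (1.23 - 1) * 654.65 * 3491) = 4944 m/s

4944 m/s


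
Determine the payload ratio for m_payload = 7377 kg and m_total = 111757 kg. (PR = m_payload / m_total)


PR = 7377 / 111757 = 0.066

0.066


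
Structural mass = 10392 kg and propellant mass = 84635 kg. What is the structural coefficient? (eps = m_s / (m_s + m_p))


eps = 10392 / (10392 + 84635) = 0.1094

0.1094


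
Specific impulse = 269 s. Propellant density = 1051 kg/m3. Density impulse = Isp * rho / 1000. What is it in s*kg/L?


rho*Isp = 269 * 1051 / 1000 = 283 s*kg/L

283 s*kg/L


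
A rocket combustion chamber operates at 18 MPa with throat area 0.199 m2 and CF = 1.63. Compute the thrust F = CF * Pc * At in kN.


F = 1.63 * 18e6 * 0.199 = 5.8387e+06 N = 5838.7 kN

5838.7 kN


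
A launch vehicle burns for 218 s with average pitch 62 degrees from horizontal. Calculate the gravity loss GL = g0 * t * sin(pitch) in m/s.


GL = 9.81 * 218 * sin(62 deg) = 1888 m/s

1888 m/s


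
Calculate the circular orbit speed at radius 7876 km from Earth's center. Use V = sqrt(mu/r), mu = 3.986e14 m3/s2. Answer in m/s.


V = sqrt(3.986e14 / 7876000) = 7114 m/s

7114 m/s


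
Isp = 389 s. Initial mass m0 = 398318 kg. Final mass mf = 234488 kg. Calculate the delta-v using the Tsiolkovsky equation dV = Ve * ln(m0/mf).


Ve = 389 * 9.81 = 3816.09 m/s
dV = 3816.09 * ln(398318/234488) = 2022 m/s

2022 m/s


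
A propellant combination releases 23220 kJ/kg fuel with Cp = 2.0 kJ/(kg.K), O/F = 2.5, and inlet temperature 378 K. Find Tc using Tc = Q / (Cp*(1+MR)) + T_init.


Tc = 23220 / (2.0 * (1 + 2.5)) + 378 = 3695 K

3695 K


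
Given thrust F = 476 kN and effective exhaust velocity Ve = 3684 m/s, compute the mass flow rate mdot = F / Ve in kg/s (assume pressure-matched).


mdot = F / Ve = 476000 / 3684 = 129.2 kg/s

129.2 kg/s


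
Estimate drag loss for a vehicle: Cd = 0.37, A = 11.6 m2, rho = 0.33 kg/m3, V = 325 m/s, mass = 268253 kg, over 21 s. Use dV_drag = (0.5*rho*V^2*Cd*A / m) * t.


D = 0.5 * 0.33 * 325^2 * 0.37 * 11.6 = 74801.51 N
a = 74801.51 / 268253 = 0.2788 m/s2
dV = 0.2788 * 21 = 5.9 m/s

5.9 m/s


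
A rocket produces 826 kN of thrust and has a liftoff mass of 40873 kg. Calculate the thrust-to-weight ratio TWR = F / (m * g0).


TWR = 826000 / (40873 * 9.81) = 2.06

2.06


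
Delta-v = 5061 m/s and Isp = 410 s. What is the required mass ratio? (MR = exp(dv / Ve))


Ve = 410 * 9.81 = 4022.1 m/s
MR = exp(5061 / 4022.1) = 3.519

3.519


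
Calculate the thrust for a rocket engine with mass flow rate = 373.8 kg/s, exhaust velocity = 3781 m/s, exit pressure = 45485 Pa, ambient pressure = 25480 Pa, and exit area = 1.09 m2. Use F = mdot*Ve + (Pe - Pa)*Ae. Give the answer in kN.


F = 373.8 * 3781 + (45485 - 25480) * 1.09 = 1.4351e+06 N = 1435.1 kN

1435.1 kN


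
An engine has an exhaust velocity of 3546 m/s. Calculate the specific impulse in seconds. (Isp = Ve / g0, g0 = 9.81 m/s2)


Isp = Ve / g0 = 3546 / 9.81 = 361.5 s

361.5 s


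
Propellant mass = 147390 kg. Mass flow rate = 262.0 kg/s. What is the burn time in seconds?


tb = 147390 / 262.0 = 562.6 s

562.6 s


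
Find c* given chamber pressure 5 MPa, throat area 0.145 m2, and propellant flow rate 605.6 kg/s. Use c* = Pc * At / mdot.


c* = 5e6 * 0.145 / 605.6 = 1197 m/s

1197 m/s


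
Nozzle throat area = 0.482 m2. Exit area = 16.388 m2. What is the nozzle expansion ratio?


AR = 16.388 / 0.482 = 34.0

34.0


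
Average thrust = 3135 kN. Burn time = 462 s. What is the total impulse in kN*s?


It = 3135 * 462 = 1448370 kN*s

1448370 kN*s


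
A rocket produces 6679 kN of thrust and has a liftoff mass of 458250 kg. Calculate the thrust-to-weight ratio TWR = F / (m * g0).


TWR = 6679000 / (458250 * 9.81) = 1.49

1.49


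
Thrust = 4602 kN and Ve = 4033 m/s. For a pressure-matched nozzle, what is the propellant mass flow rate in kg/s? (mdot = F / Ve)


mdot = F / Ve = 4602000 / 4033 = 1141.1 kg/s

1141.1 kg/s


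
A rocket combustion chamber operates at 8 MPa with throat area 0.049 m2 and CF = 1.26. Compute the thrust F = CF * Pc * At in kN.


F = 1.26 * 8e6 * 0.049 = 493920.0 N = 493.9 kN

493.9 kN


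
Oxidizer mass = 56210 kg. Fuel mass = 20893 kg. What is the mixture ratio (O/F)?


MR = 56210 / 20893 = 2.69

2.69


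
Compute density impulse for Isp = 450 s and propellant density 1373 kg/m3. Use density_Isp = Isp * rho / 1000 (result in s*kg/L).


rho*Isp = 450 * 1373 / 1000 = 618 s*kg/L

618 s*kg/L


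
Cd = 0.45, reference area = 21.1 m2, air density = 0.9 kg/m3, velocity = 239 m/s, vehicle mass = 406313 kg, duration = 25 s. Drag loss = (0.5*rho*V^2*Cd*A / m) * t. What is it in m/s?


D = 0.5 * 0.9 * 239^2 * 0.45 * 21.1 = 244063.75 N
a = 244063.75 / 406313 = 0.6007 m/s2
dV = 0.6007 * 25 = 15.0 m/s

15.0 m/s


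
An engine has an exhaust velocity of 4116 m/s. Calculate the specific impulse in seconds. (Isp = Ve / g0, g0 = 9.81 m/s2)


Isp = Ve / g0 = 4116 / 9.81 = 419.6 s

419.6 s


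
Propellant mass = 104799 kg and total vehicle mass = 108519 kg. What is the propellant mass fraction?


PMF = 104799 / 108519 = 0.966

0.966


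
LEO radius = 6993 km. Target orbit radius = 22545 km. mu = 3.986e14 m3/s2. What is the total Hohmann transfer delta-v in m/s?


V1 = sqrt(mu/r1) = 7549.82 m/s
dV1 = V1*(sqrt(2*r2/(r1+r2)) - 1) = 1778.13 m/s
V2 = sqrt(mu/r2) = 4204.78 m/s
dV2 = V2*(1 - sqrt(2*r1/(r1+r2))) = 1311.44 m/s
Total dV = 3090 m/s

3090 m/s


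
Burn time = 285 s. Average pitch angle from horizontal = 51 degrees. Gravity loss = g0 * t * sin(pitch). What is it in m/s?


GL = 9.81 * 285 * sin(51 deg) = 2173 m/s

2173 m/s


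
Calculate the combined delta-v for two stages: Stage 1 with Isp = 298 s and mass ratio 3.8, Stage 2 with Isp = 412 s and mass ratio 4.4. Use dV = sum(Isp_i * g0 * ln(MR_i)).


dV1 = 298 * 9.81 * ln(3.8) = 3902.7 m/s
dV2 = 412 * 9.81 * ln(4.4) = 5988.2 m/s
Total dV = 3902.7 + 5988.2 = 9890.9 m/s ~ 9891 m/s

9891 m/s


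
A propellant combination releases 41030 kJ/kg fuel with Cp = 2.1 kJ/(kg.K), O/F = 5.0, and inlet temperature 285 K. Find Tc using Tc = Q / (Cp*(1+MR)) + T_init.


Tc = 41030 / (2.1 * (1 + 5.0)) + 285 = 3541 K

3541 K


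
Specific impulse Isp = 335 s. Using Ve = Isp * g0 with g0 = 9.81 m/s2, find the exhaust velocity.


Ve = Isp * g0 = 335 * 9.81 = 3286.4 m/s

3286.4 m/s


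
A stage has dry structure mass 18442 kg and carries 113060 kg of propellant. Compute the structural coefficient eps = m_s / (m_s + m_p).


eps = 18442 / (18442 + 113060) = 0.1402

0.1402


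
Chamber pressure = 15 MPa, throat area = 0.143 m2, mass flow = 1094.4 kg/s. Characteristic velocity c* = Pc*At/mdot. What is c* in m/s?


c* = 15e6 * 0.143 / 1094.4 = 1960 m/s

1960 m/s


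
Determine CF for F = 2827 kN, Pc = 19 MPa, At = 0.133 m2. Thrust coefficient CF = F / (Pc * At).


CF = 2827000 / (19e6 * 0.133) = 1.12

1.12


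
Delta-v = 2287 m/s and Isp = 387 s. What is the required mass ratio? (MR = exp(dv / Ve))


Ve = 387 * 9.81 = 3796.47 m/s
MR = exp(2287 / 3796.47) = 1.827

1.827


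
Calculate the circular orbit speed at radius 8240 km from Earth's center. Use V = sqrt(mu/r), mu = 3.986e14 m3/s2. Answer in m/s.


V = sqrt(3.986e14 / 8240000) = 6955 m/s

6955 m/s


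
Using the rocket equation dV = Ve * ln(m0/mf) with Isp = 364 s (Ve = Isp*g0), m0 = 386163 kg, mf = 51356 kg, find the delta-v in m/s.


Ve = 364 * 9.81 = 3570.84 m/s
dV = 3570.84 * ln(386163/51356) = 7204 m/s

7204 m/s


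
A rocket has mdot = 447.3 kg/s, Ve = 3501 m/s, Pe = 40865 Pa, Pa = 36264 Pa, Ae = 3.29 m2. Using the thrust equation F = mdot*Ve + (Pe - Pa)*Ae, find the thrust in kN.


F = 447.3 * 3501 + (40865 - 36264) * 3.29 = 1.5811e+06 N = 1581.1 kN

1581.1 kN


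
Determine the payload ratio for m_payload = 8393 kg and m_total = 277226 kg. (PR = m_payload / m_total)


PR = 8393 / 277226 = 0.0303

0.0303


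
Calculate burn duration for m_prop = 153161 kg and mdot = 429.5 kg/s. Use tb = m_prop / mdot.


tb = 153161 / 429.5 = 356.6 s

356.6 s


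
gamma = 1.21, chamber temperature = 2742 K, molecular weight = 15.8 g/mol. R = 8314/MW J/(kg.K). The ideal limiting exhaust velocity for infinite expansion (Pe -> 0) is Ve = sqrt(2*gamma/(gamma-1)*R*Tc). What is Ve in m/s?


R = 8314 / 15.8 = 526.2 J/(kg.K)
Ve = sqrt(2 * 1.21 / (1.21 - 1) * 526.2 * 2742) = 4078 m/s

4078 m/s


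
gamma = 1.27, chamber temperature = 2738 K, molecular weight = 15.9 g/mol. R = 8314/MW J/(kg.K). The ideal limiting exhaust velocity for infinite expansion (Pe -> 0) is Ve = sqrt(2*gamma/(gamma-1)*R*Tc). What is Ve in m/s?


R = 8314 / 15.9 = 522.89 J/(kg.K)
Ve = sqrt(2 * 1.27 / (1.27 - 1) * 522.89 * 2738) = 3670 m/s

3670 m/s


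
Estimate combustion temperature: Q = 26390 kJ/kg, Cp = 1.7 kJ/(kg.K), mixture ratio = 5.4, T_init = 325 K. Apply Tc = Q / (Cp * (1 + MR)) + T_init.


Tc = 26390 / (1.7 * (1 + 5.4)) + 325 = 2751 K

2751 K


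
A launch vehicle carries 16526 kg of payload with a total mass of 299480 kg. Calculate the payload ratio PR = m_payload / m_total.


PR = 16526 / 299480 = 0.0552

0.0552


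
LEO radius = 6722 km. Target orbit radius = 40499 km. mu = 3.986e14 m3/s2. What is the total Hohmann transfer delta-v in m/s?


V1 = sqrt(mu/r1) = 7700.51 m/s
dV1 = V1*(sqrt(2*r2/(r1+r2)) - 1) = 2384.79 m/s
V2 = sqrt(mu/r2) = 3137.23 m/s
dV2 = V2*(1 - sqrt(2*r1/(r1+r2))) = 1463.28 m/s
Total dV = 3848 m/s

3848 m/s


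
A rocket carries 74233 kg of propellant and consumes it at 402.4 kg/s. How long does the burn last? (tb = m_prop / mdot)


tb = 74233 / 402.4 = 184.5 s

184.5 s


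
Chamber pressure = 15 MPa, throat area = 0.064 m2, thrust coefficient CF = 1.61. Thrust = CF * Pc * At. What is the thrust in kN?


F = 1.61 * 15e6 * 0.064 = 1.5456e+06 N = 1545.6 kN

1545.6 kN


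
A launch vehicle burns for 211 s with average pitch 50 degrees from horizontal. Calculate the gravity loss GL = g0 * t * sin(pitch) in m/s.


GL = 9.81 * 211 * sin(50 deg) = 1586 m/s

1586 m/s


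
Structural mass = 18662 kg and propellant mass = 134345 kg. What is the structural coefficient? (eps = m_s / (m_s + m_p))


eps = 18662 / (18662 + 134345) = 0.122

0.122


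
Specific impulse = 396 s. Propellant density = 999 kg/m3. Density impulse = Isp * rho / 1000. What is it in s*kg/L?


rho*Isp = 396 * 999 / 1000 = 396 s*kg/L

396 s*kg/L


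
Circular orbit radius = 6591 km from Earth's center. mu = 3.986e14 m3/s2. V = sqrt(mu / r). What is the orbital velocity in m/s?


V = sqrt(3.986e14 / 6591000) = 7777 m/s

7777 m/s


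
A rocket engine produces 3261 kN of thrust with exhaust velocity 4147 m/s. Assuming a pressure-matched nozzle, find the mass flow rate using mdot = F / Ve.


mdot = F / Ve = 3261000 / 4147 = 786.4 kg/s

786.4 kg/s


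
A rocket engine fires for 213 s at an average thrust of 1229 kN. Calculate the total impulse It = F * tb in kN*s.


It = 1229 * 213 = 261777 kN*s

261777 kN*s


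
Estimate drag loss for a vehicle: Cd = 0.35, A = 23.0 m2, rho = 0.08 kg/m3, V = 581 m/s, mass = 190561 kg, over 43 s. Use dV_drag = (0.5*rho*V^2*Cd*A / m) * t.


D = 0.5 * 0.08 * 581^2 * 0.35 * 23.0 = 108694.64 N
a = 108694.64 / 190561 = 0.5704 m/s2
dV = 0.5704 * 43 = 24.5 m/s

24.5 m/s


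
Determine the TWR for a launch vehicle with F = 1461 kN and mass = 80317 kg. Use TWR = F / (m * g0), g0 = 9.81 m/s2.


TWR = 1461000 / (80317 * 9.81) = 1.85

1.85


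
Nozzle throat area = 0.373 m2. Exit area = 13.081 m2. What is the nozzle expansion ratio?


AR = 13.081 / 0.373 = 35.1

35.1


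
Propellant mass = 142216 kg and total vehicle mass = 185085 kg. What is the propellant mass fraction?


PMF = 142216 / 185085 = 0.768

0.768


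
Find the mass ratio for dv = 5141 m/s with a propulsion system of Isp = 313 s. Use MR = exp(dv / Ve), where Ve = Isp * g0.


Ve = 313 * 9.81 = 3070.53 m/s
MR = exp(5141 / 3070.53) = 5.335

5.335


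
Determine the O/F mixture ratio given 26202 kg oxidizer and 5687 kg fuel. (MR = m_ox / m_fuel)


MR = 26202 / 5687 = 4.61

4.61


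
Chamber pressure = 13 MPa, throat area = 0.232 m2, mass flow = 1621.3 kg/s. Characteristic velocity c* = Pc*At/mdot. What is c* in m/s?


c* = 13e6 * 0.232 / 1621.3 = 1860 m/s

1860 m/s


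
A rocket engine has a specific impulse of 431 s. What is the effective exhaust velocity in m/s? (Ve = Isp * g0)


Ve = Isp * g0 = 431 * 9.81 = 4228.1 m/s

4228.1 m/s


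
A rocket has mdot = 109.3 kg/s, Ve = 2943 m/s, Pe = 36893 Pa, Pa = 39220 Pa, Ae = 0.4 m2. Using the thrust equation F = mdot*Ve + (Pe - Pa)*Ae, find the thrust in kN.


F = 109.3 * 2943 + (36893 - 39220) * 0.4 = 320739.0 N = 320.7 kN

320.7 kN


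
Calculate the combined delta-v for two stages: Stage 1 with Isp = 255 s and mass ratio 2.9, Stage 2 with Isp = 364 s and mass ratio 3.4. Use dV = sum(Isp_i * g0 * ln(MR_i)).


dV1 = 255 * 9.81 * ln(2.9) = 2663.4 m/s
dV2 = 364 * 9.81 * ln(3.4) = 4369.9 m/s
Total dV = 2663.4 + 4369.9 = 7033.3 m/s ~ 7033 m/s

7033 m/s


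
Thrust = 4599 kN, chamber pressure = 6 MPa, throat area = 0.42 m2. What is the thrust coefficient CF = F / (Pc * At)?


CF = 4599000 / (6e6 * 0.42) = 1.82

1.82


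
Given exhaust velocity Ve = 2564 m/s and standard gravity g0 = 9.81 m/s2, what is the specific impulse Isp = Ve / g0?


Isp = Ve / g0 = 2564 / 9.81 = 261.4 s

261.4 s


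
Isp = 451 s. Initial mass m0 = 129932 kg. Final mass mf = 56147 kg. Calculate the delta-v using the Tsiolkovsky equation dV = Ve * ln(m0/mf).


Ve = 451 * 9.81 = 4424.31 m/s
dV = 4424.31 * ln(129932/56147) = 3712 m/s

3712 m/s


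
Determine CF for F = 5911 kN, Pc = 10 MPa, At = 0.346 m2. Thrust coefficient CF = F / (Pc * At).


CF = 5911000 / (10e6 * 0.346) = 1.71

1.71


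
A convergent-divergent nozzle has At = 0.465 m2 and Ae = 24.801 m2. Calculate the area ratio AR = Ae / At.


AR = 24.801 / 0.465 = 53.3

53.3


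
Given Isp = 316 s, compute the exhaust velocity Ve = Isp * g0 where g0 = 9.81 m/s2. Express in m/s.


Ve = Isp * g0 = 316 * 9.81 = 3100.0 m/s

3100.0 m/s


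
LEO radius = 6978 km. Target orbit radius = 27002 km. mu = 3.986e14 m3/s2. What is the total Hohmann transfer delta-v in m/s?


V1 = sqrt(mu/r1) = 7557.94 m/s
dV1 = V1*(sqrt(2*r2/(r1+r2)) - 1) = 1970.12 m/s
V2 = sqrt(mu/r2) = 3842.12 m/s
dV2 = V2*(1 - sqrt(2*r1/(r1+r2))) = 1379.83 m/s
Total dV = 3350 m/s

3350 m/s


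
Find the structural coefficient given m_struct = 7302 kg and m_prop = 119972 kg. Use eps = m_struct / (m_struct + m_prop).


eps = 7302 / (7302 + 119972) = 0.0574

0.0574


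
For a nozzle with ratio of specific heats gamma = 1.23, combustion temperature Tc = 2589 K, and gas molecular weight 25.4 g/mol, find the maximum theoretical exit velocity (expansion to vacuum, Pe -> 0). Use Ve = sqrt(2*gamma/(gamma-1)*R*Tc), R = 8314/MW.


R = 8314 / 25.4 = 327.32 J/(kg.K)
Ve = sqrt(2 * 1.23 / (1.23 - 1) * 327.32 * 2589) = 3011 m/s

3011 m/s


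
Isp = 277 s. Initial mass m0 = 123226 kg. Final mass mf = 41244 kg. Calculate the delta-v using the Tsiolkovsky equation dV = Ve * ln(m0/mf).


Ve = 277 * 9.81 = 2717.37 m/s
dV = 2717.37 * ln(123226/41244) = 2974 m/s

2974 m/s


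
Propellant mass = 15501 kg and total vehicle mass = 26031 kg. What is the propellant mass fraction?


PMF = 15501 / 26031 = 0.595

0.595


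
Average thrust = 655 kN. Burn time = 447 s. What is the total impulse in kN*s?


It = 655 * 447 = 292785 kN*s

292785 kN*s


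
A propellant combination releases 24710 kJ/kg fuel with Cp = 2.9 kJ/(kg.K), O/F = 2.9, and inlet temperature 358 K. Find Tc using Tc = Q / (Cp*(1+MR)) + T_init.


Tc = 24710 / (2.9 * (1 + 2.9)) + 358 = 2543 K

2543 K


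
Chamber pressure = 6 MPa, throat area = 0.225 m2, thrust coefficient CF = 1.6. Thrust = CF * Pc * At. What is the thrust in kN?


F = 1.6 * 6e6 * 0.225 = 2.1600e+06 N = 2160.0 kN

2160.0 kN


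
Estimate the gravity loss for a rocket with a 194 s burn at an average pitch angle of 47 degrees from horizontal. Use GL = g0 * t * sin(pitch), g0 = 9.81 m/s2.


GL = 9.81 * 194 * sin(47 deg) = 1392 m/s

1392 m/s


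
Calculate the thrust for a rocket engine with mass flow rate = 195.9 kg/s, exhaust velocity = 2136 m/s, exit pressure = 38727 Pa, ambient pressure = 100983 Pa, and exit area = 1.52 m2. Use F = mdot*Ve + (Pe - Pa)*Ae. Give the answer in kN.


F = 195.9 * 2136 + (38727 - 100983) * 1.52 = 323813.0 N = 323.8 kN

323.8 kN


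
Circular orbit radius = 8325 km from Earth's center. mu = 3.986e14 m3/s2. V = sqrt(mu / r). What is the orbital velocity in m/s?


V = sqrt(3.986e14 / 8325000) = 6920 m/s

6920 m/s


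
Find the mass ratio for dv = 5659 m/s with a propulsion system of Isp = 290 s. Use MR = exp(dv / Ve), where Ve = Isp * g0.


Ve = 290 * 9.81 = 2844.9 m/s
MR = exp(5659 / 2844.9) = 7.309

7.309


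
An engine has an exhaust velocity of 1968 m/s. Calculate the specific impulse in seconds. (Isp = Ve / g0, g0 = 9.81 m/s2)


Isp = Ve / g0 = 1968 / 9.81 = 200.6 s

200.6 s


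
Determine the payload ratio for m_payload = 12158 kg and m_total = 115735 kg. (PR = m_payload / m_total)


PR = 12158 / 115735 = 0.1051

0.1051


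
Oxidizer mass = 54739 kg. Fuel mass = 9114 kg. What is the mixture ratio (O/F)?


MR = 54739 / 9114 = 6.01

6.01


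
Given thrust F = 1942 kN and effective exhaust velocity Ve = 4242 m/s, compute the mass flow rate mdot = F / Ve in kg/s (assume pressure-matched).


mdot = F / Ve = 1942000 / 4242 = 457.8 kg/s

457.8 kg/s


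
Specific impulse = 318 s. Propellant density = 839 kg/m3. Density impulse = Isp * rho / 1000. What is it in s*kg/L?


rho*Isp = 318 * 839 / 1000 = 267 s*kg/L

267 s*kg/L


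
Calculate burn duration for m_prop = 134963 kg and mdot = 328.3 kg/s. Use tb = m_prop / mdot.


tb = 134963 / 328.3 = 411.1 s

411.1 s


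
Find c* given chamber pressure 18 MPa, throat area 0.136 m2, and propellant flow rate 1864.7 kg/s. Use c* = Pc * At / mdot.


c* = 18e6 * 0.136 / 1864.7 = 1313 m/s

1313 m/s


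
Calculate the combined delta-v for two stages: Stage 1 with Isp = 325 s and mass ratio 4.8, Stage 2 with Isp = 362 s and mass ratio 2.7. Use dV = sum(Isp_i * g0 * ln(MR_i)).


dV1 = 325 * 9.81 * ln(4.8) = 5001.1 m/s
dV2 = 362 * 9.81 * ln(2.7) = 3527.3 m/s
Total dV = 5001.1 + 3527.3 = 8528.4 m/s ~ 8528 m/s

8528 m/s


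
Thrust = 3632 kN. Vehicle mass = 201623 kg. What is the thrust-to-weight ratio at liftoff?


TWR = 3632000 / (201623 * 9.81) = 1.84

1.84


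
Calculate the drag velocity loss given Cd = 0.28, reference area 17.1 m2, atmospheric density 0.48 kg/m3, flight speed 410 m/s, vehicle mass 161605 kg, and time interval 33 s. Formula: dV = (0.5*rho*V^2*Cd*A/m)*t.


D = 0.5 * 0.48 * 410^2 * 0.28 * 17.1 = 193167.07 N
a = 193167.07 / 161605 = 1.1953 m/s2
dV = 1.1953 * 33 = 39.4 m/s

39.4 m/s


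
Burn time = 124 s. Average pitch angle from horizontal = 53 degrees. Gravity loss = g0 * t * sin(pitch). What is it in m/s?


GL = 9.81 * 124 * sin(53 deg) = 971 m/s

971 m/s


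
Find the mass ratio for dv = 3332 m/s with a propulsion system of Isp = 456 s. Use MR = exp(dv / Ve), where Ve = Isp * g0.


Ve = 456 * 9.81 = 4473.36 m/s
MR = exp(3332 / 4473.36) = 2.106

2.106


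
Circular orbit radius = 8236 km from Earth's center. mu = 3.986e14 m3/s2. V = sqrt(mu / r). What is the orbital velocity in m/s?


V = sqrt(3.986e14 / 8236000) = 6957 m/s

6957 m/s


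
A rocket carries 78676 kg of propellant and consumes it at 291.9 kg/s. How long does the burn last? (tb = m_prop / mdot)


tb = 78676 / 291.9 = 269.5 s

269.5 s


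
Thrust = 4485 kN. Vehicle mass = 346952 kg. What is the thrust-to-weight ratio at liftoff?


TWR = 4485000 / (346952 * 9.81) = 1.32

1.32


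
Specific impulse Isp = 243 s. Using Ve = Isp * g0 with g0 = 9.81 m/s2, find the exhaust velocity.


Ve = Isp * g0 = 243 * 9.81 = 2383.8 m/s

2383.8 m/s


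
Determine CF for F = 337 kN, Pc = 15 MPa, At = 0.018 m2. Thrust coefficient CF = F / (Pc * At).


CF = 337000 / (15e6 * 0.018) = 1.25

1.25


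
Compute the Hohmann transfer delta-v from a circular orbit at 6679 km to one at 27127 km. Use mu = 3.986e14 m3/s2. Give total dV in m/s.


V1 = sqrt(mu/r1) = 7725.26 m/s
dV1 = V1*(sqrt(2*r2/(r1+r2)) - 1) = 2061.34 m/s
V2 = sqrt(mu/r2) = 3833.26 m/s
dV2 = V2*(1 - sqrt(2*r1/(r1+r2))) = 1423.67 m/s
Total dV = 3485 m/s

3485 m/s


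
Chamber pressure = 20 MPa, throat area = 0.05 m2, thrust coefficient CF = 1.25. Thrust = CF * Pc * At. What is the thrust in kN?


F = 1.25 * 20e6 * 0.05 = 1.2500e+06 N = 1250.0 kN

1250.0 kN


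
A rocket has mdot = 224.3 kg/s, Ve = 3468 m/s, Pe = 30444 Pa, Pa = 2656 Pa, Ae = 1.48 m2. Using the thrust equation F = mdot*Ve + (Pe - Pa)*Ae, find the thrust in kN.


F = 224.3 * 3468 + (30444 - 2656) * 1.48 = 818999.0 N = 819.0 kN

819.0 kN


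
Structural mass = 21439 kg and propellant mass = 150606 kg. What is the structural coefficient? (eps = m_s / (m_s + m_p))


eps = 21439 / (21439 + 150606) = 0.1246

0.1246


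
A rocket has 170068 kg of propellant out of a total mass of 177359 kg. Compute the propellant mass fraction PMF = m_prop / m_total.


PMF = 170068 / 177359 = 0.959

0.959


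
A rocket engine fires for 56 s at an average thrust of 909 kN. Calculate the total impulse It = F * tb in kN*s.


It = 909 * 56 = 50904 kN*s

50904 kN*s


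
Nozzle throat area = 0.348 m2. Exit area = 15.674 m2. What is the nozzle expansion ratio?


AR = 15.674 / 0.348 = 45.0

45.0


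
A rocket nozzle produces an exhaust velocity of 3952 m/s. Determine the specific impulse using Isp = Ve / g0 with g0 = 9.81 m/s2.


Isp = Ve / g0 = 3952 / 9.81 = 402.9 s

402.9 s


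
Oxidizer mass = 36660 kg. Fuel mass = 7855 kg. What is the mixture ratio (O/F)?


MR = 36660 / 7855 = 4.67

4.67
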